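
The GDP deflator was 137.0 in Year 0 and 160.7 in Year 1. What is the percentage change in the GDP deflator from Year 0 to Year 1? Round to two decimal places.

Change = (160.7 − 137.0) / 137.0 × 100
       = 23.7 / 137.0 × 100 = 17.2993%

17.30%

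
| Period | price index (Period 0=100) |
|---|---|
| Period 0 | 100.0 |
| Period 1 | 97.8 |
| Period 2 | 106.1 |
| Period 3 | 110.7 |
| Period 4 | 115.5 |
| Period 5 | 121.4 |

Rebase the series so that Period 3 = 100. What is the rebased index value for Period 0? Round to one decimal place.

90.3

Rebased(Period 0) = 100.0 / 110.7 × 100 = 90.3342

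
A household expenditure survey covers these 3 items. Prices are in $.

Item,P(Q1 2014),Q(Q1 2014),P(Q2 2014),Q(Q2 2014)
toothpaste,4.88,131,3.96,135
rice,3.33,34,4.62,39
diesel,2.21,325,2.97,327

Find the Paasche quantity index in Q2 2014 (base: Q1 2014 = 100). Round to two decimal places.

Paasche quantity index uses current-period prices as weights.
ΣP(Q2 2014)·Q(Q2 2014) = 3.96×135 + 4.62×39 + 2.97×327 = 534.6 + 180.18 + 971.19 = 1685.97
ΣP(Q2 2014)·Q(Q1 2014) = 3.96×131 + 4.62×34 + 2.97×325 = 518.76 + 157.08 + 965.25 = 1641.09
Index = 1685.97 / 1641.09 × 100 = 102.7348

102.73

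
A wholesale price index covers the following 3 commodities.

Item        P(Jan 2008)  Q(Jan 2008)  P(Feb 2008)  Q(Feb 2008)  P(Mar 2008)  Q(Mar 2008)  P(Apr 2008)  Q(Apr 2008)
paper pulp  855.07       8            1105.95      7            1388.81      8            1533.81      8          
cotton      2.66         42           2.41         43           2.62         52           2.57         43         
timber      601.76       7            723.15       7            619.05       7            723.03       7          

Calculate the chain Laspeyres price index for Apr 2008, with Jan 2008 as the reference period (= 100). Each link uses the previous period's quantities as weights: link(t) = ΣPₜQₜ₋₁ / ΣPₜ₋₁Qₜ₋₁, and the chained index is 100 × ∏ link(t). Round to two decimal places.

154.42

Link Jan 2008→Feb 2008:
ΣP(Feb 2008)Q(Jan 2008) = 1105.95×8 + 2.41×42 + 723.15×7 = 8847.6 + 101.22 + 5062.05 = 14010.87
ΣP(Jan 2008)Q(Jan 2008) = 855.07×8 + 2.66×42 + 601.76×7 = 6840.56 + 111.72 + 4212.32 = 11164.6
link = 14010.87/11164.6 = 1.254937
Link Feb 2008→Mar 2008:
ΣP(Mar 2008)Q(Feb 2008) = 1388.81×7 + 2.62×43 + 619.05×7 = 9721.67 + 112.66 + 4333.35 = 14167.68
ΣP(Feb 2008)Q(Feb 2008) = 1105.95×7 + 2.41×43 + 723.15×7 = 7741.65 + 103.63 + 5062.05 = 12907.33
link = 14167.68/12907.33 = 1.097646
Link Mar 2008→Apr 2008:
ΣP(Apr 2008)Q(Mar 2008) = 1533.81×8 + 2.57×52 + 723.03×7 = 12270.48 + 133.64 + 5061.21 = 17465.33
ΣP(Mar 2008)Q(Mar 2008) = 1388.81×8 + 2.62×52 + 619.05×7 = 11110.48 + 136.24 + 4333.35 = 15580.07
link = 17465.33/15580.07 = 1.121005
Chained index = 100 × 1.254937 × 1.097646 × 1.121005 = 154.4158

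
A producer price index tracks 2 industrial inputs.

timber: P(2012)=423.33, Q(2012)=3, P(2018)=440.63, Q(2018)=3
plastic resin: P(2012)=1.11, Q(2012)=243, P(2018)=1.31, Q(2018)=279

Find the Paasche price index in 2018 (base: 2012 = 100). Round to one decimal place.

106.8

Paasche price index uses current-period quantities as weights.
ΣP(2018)·Q(2018) = 440.63×3 + 1.31×279 = 1321.89 + 365.49 = 1687.38
ΣP(2012)·Q(2018) = 423.33×3 + 1.11×279 = 1269.99 + 309.69 = 1579.68
Index = 1687.38 / 1579.68 × 100 = 106.8178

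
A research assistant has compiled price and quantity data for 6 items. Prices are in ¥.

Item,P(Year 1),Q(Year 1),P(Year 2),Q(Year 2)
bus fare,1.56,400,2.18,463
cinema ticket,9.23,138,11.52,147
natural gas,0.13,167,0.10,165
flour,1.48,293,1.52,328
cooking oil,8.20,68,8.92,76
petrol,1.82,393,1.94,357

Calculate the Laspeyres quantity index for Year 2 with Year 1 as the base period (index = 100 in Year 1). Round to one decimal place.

Laspeyres quantity index uses base-period prices as weights.
ΣP(Year 1)·Q(Year 2) = 1.56×463 + 9.23×147 + 0.13×165 + 1.48×328 + 8.20×76 + 1.82×357 = 722.28 + 1356.81 + 21.45 + 485.44 + 623.2 + 649.74 = 3858.92
ΣP(Year 1)·Q(Year 1) = 1.56×400 + 9.23×138 + 0.13×167 + 1.48×293 + 8.20×68 + 1.82×393 = 624 + 1273.74 + 21.71 + 433.64 + 557.6 + 715.26 = 3625.95
Index = 3858.92 / 3625.95 × 100 = 106.4251

106.4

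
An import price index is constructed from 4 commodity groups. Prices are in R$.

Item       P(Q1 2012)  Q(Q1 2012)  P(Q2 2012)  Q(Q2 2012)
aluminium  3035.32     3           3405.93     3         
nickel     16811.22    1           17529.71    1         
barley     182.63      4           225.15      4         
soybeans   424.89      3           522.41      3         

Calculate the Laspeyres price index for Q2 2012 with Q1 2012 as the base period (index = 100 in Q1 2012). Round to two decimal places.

Laspeyres price index uses base-period quantities as weights.
ΣP(Q2 2012)·Q(Q1 2012) = 3405.93×3 + 17529.71×1 + 225.15×4 + 522.41×3 = 10217.79 + 17529.71 + 900.6 + 1567.23 = 30215.33
ΣP(Q1 2012)·Q(Q1 2012) = 3035.32×3 + 16811.22×1 + 182.63×4 + 424.89×3 = 9105.96 + 16811.22 + 730.52 + 1274.67 = 27922.37
Index = 30215.33 / 27922.37 × 100 = 108.2119

108.21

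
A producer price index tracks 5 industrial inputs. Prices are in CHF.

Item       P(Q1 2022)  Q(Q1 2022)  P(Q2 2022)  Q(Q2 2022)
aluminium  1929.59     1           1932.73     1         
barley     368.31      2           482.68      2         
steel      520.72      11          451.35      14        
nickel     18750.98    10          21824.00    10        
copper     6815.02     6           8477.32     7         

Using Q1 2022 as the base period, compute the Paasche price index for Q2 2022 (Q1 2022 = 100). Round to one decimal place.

Paasche price index uses current-period quantities as weights.
ΣP(Q2 2022)·Q(Q2 2022) = 1932.73×1 + 482.68×2 + 451.35×14 + 21824.00×10 + 8477.32×7 = 1932.73 + 965.36 + 6318.9 + 218240 + 59341.24 = 286798.23
ΣP(Q1 2022)·Q(Q2 2022) = 1929.59×1 + 368.31×2 + 520.72×14 + 18750.98×10 + 6815.02×7 = 1929.59 + 736.62 + 7290.08 + 187509.8 + 47705.14 = 245171.23
Index = 286798.23 / 245171.23 × 100 = 116.9787

117.0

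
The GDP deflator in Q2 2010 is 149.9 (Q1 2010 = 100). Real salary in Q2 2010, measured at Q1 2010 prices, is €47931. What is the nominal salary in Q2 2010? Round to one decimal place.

Nominal = Real × (Index/100) = 47931 × (149.9/100)
        = 47931 × 1.499 = 71848.5690

71848.6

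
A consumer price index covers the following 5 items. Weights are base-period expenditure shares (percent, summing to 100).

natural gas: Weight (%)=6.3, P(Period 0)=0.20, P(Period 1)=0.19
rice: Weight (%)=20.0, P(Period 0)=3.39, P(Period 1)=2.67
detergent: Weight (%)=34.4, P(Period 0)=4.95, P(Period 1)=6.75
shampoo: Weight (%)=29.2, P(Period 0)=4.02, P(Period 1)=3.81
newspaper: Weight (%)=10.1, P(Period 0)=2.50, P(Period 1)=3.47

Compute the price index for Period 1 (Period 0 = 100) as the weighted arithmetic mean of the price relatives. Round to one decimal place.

natural gas: 6.3 × (0.19/0.20) = 6.3 × 0.950000 = 5.9850
rice: 20.0 × (2.67/3.39) = 20.0 × 0.787611 = 15.7522
detergent: 34.4 × (6.75/4.95) = 34.4 × 1.363636 = 46.9091
shampoo: 29.2 × (3.81/4.02) = 29.2 × 0.947761 = 27.6746
newspaper: 10.1 × (3.47/2.50) = 10.1 × 1.388000 = 14.0188
Index = Σ wᵢ·(p₁ᵢ/p₀ᵢ) = 5.9850 + 15.7522 + 46.9091 + 27.6746 + 14.0188 = 110.3397

110.3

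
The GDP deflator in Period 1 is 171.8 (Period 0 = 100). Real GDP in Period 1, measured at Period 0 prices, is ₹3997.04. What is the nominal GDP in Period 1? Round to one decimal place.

6866.9

Nominal = Real × (Index/100) = 3997.04 × (171.8/100)
        = 3997.04 × 1.718 = 6866.9147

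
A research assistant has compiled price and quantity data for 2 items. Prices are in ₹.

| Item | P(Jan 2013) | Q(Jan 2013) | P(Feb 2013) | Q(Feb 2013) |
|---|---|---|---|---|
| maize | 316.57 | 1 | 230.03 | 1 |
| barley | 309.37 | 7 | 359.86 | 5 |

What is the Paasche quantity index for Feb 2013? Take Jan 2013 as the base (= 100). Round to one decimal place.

73.8

Paasche quantity index uses current-period prices as weights.
ΣP(Feb 2013)·Q(Feb 2013) = 230.03×1 + 359.86×5 = 230.03 + 1799.3 = 2029.33
ΣP(Feb 2013)·Q(Jan 2013) = 230.03×1 + 359.86×7 = 230.03 + 2519.02 = 2749.05
Index = 2029.33 / 2749.05 × 100 = 73.8193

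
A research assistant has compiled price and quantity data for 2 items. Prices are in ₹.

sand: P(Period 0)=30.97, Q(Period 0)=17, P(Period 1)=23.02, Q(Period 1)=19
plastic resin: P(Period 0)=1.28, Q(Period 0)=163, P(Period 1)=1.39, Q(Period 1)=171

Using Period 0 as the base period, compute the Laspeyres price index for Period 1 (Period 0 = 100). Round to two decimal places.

Laspeyres price index uses base-period quantities as weights.
ΣP(Period 1)·Q(Period 0) = 23.02×17 + 1.39×163 = 391.34 + 226.57 = 617.91
ΣP(Period 0)·Q(Period 0) = 30.97×17 + 1.28×163 = 526.49 + 208.64 = 735.13
Index = 617.91 / 735.13 × 100 = 84.0545

84.05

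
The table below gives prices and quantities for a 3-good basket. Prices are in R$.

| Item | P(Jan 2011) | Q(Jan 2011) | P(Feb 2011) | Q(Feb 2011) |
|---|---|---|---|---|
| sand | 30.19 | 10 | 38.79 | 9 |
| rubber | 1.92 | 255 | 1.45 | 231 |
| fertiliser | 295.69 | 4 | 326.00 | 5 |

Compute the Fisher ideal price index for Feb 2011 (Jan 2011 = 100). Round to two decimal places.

Laspeyres component (base-period weights):
ΣP(Feb 2011)Q(Jan 2011) = 38.79×10 + 1.45×255 + 326.00×4 = 387.9 + 369.75 + 1304 = 2061.65
ΣP(Jan 2011)Q(Jan 2011) = 30.19×10 + 1.92×255 + 295.69×4 = 301.9 + 489.6 + 1182.76 = 1974.26
L = 2061.65 / 1974.26 × 100 = 104.4265
Paasche component (current-period weights):
ΣP(Feb 2011)Q(Feb 2011) = 38.79×9 + 1.45×231 + 326.00×5 = 349.11 + 334.95 + 1630 = 2314.06
ΣP(Jan 2011)Q(Feb 2011) = 30.19×9 + 1.92×231 + 295.69×5 = 271.71 + 443.52 + 1478.45 = 2193.68
P = 2314.06 / 2193.68 × 100 = 105.4876
Fisher = √(L × P) = √(104.4265 × 105.4876) = 104.9557

104.96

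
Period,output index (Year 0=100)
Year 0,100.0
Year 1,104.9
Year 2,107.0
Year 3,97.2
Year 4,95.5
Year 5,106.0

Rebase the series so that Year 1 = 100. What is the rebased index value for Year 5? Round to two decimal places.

101.05

Rebased(Year 5) = 106.0 / 104.9 × 100 = 101.0486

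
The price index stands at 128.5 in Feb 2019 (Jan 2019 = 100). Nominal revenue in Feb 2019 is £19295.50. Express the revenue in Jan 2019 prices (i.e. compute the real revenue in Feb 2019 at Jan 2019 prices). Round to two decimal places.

Real = Nominal ÷ (Index/100) = 19295.50 ÷ (128.5/100)
     = 19295.50 ÷ 1.285 = 15015.9533

15015.95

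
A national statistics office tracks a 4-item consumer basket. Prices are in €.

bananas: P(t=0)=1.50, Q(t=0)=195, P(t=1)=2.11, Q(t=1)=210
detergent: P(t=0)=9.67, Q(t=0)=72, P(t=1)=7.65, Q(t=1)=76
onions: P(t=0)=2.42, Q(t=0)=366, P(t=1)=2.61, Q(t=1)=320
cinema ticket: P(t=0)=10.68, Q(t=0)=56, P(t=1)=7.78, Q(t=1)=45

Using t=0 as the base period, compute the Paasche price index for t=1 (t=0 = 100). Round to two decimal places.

95.87

Paasche price index uses current-period quantities as weights.
ΣP(t=1)·Q(t=1) = 2.11×210 + 7.65×76 + 2.61×320 + 7.78×45 = 443.1 + 581.4 + 835.2 + 350.1 = 2209.8
ΣP(t=0)·Q(t=1) = 1.50×210 + 9.67×76 + 2.42×320 + 10.68×45 = 315 + 734.92 + 774.4 + 480.6 = 2304.92
Index = 2209.8 / 2304.92 × 100 = 95.8732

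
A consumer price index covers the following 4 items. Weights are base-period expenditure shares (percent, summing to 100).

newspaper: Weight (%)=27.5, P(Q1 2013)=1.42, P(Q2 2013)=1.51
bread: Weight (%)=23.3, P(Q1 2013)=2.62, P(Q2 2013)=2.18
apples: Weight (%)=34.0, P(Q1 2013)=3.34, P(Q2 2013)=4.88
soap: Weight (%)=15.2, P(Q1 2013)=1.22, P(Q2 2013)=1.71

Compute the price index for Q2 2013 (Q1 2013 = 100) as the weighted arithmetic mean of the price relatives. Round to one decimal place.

119.6

newspaper: 27.5 × (1.51/1.42) = 27.5 × 1.063380 = 29.2430
bread: 23.3 × (2.18/2.62) = 23.3 × 0.832061 = 19.3870
apples: 34.0 × (4.88/3.34) = 34.0 × 1.461078 = 49.6766
soap: 15.2 × (1.71/1.22) = 15.2 × 1.401639 = 21.3049
Index = Σ wᵢ·(p₁ᵢ/p₀ᵢ) = 29.2430 + 19.3870 + 49.6766 + 21.3049 = 119.6115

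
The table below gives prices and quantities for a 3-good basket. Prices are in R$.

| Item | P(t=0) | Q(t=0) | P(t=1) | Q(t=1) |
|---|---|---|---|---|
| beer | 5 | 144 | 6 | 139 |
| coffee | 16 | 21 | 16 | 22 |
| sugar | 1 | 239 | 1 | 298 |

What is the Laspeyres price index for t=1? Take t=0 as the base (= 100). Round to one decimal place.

111.1

Laspeyres price index uses base-period quantities as weights.
ΣP(t=1)·Q(t=0) = 6×144 + 16×21 + 1×239 = 864 + 336 + 239 = 1439
ΣP(t=0)·Q(t=0) = 5×144 + 16×21 + 1×239 = 720 + 336 + 239 = 1295
Index = 1439 / 1295 × 100 = 111.1197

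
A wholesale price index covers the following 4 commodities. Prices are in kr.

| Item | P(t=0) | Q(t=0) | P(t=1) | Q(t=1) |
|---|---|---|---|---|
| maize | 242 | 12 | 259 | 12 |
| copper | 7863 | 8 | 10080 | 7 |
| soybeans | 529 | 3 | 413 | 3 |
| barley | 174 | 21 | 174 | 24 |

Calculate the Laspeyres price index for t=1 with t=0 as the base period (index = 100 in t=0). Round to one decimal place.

124.8

Laspeyres price index uses base-period quantities as weights.
ΣP(t=1)·Q(t=0) = 259×12 + 10080×8 + 413×3 + 174×21 = 3108 + 80640 + 1239 + 3654 = 88641
ΣP(t=0)·Q(t=0) = 242×12 + 7863×8 + 529×3 + 174×21 = 2904 + 62904 + 1587 + 3654 = 71049
Index = 88641 / 71049 × 100 = 124.7604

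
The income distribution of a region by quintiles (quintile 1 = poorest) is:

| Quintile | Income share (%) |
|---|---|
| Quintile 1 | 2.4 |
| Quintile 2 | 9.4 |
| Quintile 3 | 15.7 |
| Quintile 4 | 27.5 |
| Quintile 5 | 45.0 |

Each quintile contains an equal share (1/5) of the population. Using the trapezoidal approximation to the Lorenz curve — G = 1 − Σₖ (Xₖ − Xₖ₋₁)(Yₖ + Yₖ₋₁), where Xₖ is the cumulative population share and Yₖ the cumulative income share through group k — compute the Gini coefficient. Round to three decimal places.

Cumulative income shares Yₖ: 0.0240, 0.1180, 0.2750, 0.5500, 1.0000
Σ (Xₖ−Xₖ₋₁)(Yₖ+Yₖ₋₁) = (1/5)(0.0240+0.0000) + (1/5)(0.1180+0.0240) + (1/5)(0.2750+0.1180) + (1/5)(0.5500+0.2750) + (1/5)(1.0000+0.5500)
  = 0.0048 + 0.0284 + 0.0786 + 0.1650 + 0.3100 = 0.5868
G = 1 − 0.5868 = 0.4132

0.413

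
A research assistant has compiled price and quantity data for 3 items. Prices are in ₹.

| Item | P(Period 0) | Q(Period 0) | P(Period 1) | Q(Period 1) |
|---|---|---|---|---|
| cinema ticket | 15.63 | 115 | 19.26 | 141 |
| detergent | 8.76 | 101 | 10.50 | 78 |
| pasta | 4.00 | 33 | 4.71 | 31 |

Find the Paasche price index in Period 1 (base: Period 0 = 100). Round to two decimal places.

Paasche price index uses current-period quantities as weights.
ΣP(Period 1)·Q(Period 1) = 19.26×141 + 10.50×78 + 4.71×31 = 2715.66 + 819 + 146.01 = 3680.67
ΣP(Period 0)·Q(Period 1) = 15.63×141 + 8.76×78 + 4.00×31 = 2203.83 + 683.28 + 124 = 3011.11
Index = 3680.67 / 3011.11 × 100 = 122.2363

122.24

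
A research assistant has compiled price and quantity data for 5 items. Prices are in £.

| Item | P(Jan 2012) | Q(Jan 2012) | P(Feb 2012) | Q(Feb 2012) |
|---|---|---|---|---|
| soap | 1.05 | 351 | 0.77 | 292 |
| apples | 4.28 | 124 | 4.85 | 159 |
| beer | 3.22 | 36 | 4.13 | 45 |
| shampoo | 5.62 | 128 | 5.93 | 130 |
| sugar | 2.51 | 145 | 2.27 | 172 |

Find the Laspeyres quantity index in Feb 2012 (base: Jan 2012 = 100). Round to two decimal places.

Laspeyres quantity index uses base-period prices as weights.
ΣP(Jan 2012)·Q(Feb 2012) = 1.05×292 + 4.28×159 + 3.22×45 + 5.62×130 + 2.51×172 = 306.6 + 680.52 + 144.9 + 730.6 + 431.72 = 2294.34
ΣP(Jan 2012)·Q(Jan 2012) = 1.05×351 + 4.28×124 + 3.22×36 + 5.62×128 + 2.51×145 = 368.55 + 530.72 + 115.92 + 719.36 + 363.95 = 2098.5
Index = 2294.34 / 2098.5 × 100 = 109.3324

109.33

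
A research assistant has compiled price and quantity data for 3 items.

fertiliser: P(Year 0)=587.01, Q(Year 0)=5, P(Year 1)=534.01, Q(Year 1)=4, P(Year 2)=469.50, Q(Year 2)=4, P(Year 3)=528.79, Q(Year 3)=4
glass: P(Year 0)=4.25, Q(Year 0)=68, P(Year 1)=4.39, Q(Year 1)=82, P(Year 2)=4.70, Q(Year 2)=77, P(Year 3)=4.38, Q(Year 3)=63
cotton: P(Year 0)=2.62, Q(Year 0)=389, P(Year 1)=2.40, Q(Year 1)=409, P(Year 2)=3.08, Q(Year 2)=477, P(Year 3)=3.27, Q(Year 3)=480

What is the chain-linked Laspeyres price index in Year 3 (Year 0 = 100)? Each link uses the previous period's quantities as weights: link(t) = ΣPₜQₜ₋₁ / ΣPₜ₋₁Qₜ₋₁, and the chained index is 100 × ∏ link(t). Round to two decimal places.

Link Year 0→Year 1:
ΣP(Year 1)Q(Year 0) = 534.01×5 + 4.39×68 + 2.40×389 = 2670.05 + 298.52 + 933.6 = 3902.17
ΣP(Year 0)Q(Year 0) = 587.01×5 + 4.25×68 + 2.62×389 = 2935.05 + 289 + 1019.18 = 4243.23
link = 3902.17/4243.23 = 0.919623
Link Year 1→Year 2:
ΣP(Year 2)Q(Year 1) = 469.50×4 + 4.70×82 + 3.08×409 = 1878 + 385.4 + 1259.72 = 3523.12
ΣP(Year 1)Q(Year 1) = 534.01×4 + 4.39×82 + 2.40×409 = 2136.04 + 359.98 + 981.6 = 3477.62
link = 3523.12/3477.62 = 1.013084
Link Year 2→Year 3:
ΣP(Year 3)Q(Year 2) = 528.79×4 + 4.38×77 + 3.27×477 = 2115.16 + 337.26 + 1559.79 = 4012.21
ΣP(Year 2)Q(Year 2) = 469.50×4 + 4.70×77 + 3.08×477 = 1878 + 361.9 + 1469.16 = 3709.06
link = 4012.21/3709.06 = 1.081732
Chained index = 100 × 0.919623 × 1.013084 × 1.081732 = 100.7801

100.78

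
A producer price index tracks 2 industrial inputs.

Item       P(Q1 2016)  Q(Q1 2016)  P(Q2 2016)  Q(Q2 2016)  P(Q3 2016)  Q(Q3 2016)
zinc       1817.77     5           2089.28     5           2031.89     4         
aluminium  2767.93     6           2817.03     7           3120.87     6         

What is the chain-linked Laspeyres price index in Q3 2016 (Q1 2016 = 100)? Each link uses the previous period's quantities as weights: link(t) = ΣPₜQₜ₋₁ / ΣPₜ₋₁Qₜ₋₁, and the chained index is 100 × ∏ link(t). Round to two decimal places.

Link Q1 2016→Q2 2016:
ΣP(Q2 2016)Q(Q1 2016) = 2089.28×5 + 2817.03×6 = 10446.4 + 16902.18 = 27348.58
ΣP(Q1 2016)Q(Q1 2016) = 1817.77×5 + 2767.93×6 = 9088.85 + 16607.58 = 25696.43
link = 27348.58/25696.43 = 1.064295
Link Q2 2016→Q3 2016:
ΣP(Q3 2016)Q(Q2 2016) = 2031.89×5 + 3120.87×7 = 10159.45 + 21846.09 = 32005.54
ΣP(Q2 2016)Q(Q2 2016) = 2089.28×5 + 2817.03×7 = 10446.4 + 19719.21 = 30165.61
link = 32005.54/30165.61 = 1.060994
Chained index = 100 × 1.064295 × 1.060994 = 112.9211

112.92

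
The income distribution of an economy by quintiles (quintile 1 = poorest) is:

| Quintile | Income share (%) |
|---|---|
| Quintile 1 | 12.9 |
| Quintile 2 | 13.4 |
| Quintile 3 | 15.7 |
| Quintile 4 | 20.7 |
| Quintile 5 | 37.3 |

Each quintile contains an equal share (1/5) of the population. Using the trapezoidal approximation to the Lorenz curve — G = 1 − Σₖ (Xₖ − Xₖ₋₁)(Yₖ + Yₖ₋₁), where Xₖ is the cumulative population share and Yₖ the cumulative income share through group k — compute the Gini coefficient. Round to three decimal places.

Cumulative income shares Yₖ: 0.1290, 0.2630, 0.4200, 0.6270, 1.0000
Σ (Xₖ−Xₖ₋₁)(Yₖ+Yₖ₋₁) = (1/5)(0.1290+0.0000) + (1/5)(0.2630+0.1290) + (1/5)(0.4200+0.2630) + (1/5)(0.6270+0.4200) + (1/5)(1.0000+0.6270)
  = 0.0258 + 0.0784 + 0.1366 + 0.2094 + 0.3254 = 0.7756
G = 1 − 0.7756 = 0.2244

0.224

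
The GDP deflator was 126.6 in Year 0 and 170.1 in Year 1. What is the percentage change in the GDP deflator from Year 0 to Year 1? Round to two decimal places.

34.36%

Change = (170.1 − 126.6) / 126.6 × 100
       = 43.5 / 126.6 × 100 = 34.3602%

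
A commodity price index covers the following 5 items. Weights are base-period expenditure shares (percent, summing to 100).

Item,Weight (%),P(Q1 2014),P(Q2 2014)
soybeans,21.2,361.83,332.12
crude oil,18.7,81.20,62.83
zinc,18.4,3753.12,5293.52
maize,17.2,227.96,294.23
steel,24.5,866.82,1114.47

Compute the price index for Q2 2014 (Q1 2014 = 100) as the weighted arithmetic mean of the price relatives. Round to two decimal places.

113.58

soybeans: 21.2 × (332.12/361.83) = 21.2 × 0.917890 = 19.4593
crude oil: 18.7 × (62.83/81.20) = 18.7 × 0.773768 = 14.4695
zinc: 18.4 × (5293.52/3753.12) = 18.4 × 1.410432 = 25.9519
maize: 17.2 × (294.23/227.96) = 17.2 × 1.290709 = 22.2002
steel: 24.5 × (1114.47/866.82) = 24.5 × 1.285699 = 31.4996
Index = Σ wᵢ·(p₁ᵢ/p₀ᵢ) = 19.4593 + 14.4695 + 25.9519 + 22.2002 + 31.4996 = 113.5805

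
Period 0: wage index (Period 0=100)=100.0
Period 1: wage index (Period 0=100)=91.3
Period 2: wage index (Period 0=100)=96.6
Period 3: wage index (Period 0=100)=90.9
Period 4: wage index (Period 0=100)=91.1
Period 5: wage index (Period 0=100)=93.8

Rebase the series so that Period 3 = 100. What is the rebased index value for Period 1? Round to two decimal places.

Rebased(Period 1) = 91.3 / 90.9 × 100 = 100.4400

100.44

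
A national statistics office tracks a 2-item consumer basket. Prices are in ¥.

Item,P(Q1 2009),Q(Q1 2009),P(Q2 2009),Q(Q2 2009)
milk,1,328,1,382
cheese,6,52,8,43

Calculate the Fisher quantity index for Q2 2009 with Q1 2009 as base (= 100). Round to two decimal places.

Laspeyres component (base-period weights):
ΣP(Q1 2009)Q(Q2 2009) = 1×382 + 6×43 = 382 + 258 = 640
ΣP(Q1 2009)Q(Q1 2009) = 1×328 + 6×52 = 328 + 312 = 640
L = 640 / 640 × 100 = 100.0000
Paasche component (current-period weights):
ΣP(Q2 2009)Q(Q2 2009) = 1×382 + 8×43 = 382 + 344 = 726
ΣP(Q2 2009)Q(Q1 2009) = 1×328 + 8×52 = 328 + 416 = 744
P = 726 / 744 × 100 = 97.5806
Fisher = √(L × P) = √(100.0000 × 97.5806) = 98.7829

98.78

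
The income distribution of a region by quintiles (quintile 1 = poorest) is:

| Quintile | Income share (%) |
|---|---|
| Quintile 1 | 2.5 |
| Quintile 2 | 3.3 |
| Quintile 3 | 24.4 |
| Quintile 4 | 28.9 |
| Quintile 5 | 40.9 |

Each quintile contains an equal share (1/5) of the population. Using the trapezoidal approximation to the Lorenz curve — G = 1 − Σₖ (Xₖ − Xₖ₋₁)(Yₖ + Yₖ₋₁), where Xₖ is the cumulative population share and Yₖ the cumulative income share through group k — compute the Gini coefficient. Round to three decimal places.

Cumulative income shares Yₖ: 0.0250, 0.0580, 0.3020, 0.5910, 1.0000
Σ (Xₖ−Xₖ₋₁)(Yₖ+Yₖ₋₁) = (1/5)(0.0250+0.0000) + (1/5)(0.0580+0.0250) + (1/5)(0.3020+0.0580) + (1/5)(0.5910+0.3020) + (1/5)(1.0000+0.5910)
  = 0.0050 + 0.0166 + 0.0720 + 0.1786 + 0.3182 = 0.5904
G = 1 − 0.5904 = 0.4096

0.410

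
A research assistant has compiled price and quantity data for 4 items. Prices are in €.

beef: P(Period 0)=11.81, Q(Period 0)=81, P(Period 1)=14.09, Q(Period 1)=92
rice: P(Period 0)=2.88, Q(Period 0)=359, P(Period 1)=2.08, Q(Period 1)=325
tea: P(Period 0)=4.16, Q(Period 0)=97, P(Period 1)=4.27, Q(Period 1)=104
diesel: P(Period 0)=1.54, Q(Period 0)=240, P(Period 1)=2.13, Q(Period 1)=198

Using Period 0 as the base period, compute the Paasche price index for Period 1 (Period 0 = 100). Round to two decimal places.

102.83

Paasche price index uses current-period quantities as weights.
ΣP(Period 1)·Q(Period 1) = 14.09×92 + 2.08×325 + 4.27×104 + 2.13×198 = 1296.28 + 676 + 444.08 + 421.74 = 2838.1
ΣP(Period 0)·Q(Period 1) = 11.81×92 + 2.88×325 + 4.16×104 + 1.54×198 = 1086.52 + 936 + 432.64 + 304.92 = 2760.08
Index = 2838.1 / 2760.08 × 100 = 102.8267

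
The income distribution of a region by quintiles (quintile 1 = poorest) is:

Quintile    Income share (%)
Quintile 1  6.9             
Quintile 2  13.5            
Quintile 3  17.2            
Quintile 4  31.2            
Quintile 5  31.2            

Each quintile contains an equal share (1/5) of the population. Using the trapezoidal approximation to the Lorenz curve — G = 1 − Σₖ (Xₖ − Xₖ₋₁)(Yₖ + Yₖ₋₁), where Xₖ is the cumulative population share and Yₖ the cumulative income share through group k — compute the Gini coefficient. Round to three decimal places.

0.265

Cumulative income shares Yₖ: 0.0690, 0.2040, 0.3760, 0.6880, 1.0000
Σ (Xₖ−Xₖ₋₁)(Yₖ+Yₖ₋₁) = (1/5)(0.0690+0.0000) + (1/5)(0.2040+0.0690) + (1/5)(0.3760+0.2040) + (1/5)(0.6880+0.3760) + (1/5)(1.0000+0.6880)
  = 0.0138 + 0.0546 + 0.1160 + 0.2128 + 0.3376 = 0.7348
G = 1 − 0.7348 = 0.2652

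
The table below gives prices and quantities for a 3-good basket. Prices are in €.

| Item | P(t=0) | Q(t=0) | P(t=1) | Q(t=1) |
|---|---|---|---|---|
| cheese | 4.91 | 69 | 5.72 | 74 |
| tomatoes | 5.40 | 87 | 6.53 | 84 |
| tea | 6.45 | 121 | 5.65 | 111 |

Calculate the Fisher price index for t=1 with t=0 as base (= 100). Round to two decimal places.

103.96

Laspeyres component (base-period weights):
ΣP(t=1)Q(t=0) = 5.72×69 + 6.53×87 + 5.65×121 = 394.68 + 568.11 + 683.65 = 1646.44
ΣP(t=0)Q(t=0) = 4.91×69 + 5.40×87 + 6.45×121 = 338.79 + 469.8 + 780.45 = 1589.04
L = 1646.44 / 1589.04 × 100 = 103.6122
Paasche component (current-period weights):
ΣP(t=1)Q(t=1) = 5.72×74 + 6.53×84 + 5.65×111 = 423.28 + 548.52 + 627.15 = 1598.95
ΣP(t=0)Q(t=1) = 4.91×74 + 5.40×84 + 6.45×111 = 363.34 + 453.6 + 715.95 = 1532.89
P = 1598.95 / 1532.89 × 100 = 104.3095
Fisher = √(L × P) = √(103.6122 × 104.3095) = 103.9603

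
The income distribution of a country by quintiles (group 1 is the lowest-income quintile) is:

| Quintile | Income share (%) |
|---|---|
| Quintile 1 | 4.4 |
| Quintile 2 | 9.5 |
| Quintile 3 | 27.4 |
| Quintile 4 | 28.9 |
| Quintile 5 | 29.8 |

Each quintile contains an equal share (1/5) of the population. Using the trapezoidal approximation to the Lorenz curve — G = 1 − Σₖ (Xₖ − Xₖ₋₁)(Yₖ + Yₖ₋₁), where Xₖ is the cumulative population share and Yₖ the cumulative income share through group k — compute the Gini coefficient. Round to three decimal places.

0.281

Cumulative income shares Yₖ: 0.0440, 0.1390, 0.4130, 0.7020, 1.0000
Σ (Xₖ−Xₖ₋₁)(Yₖ+Yₖ₋₁) = (1/5)(0.0440+0.0000) + (1/5)(0.1390+0.0440) + (1/5)(0.4130+0.1390) + (1/5)(0.7020+0.4130) + (1/5)(1.0000+0.7020)
  = 0.0088 + 0.0366 + 0.1104 + 0.2230 + 0.3404 = 0.7192
G = 1 − 0.7192 = 0.2808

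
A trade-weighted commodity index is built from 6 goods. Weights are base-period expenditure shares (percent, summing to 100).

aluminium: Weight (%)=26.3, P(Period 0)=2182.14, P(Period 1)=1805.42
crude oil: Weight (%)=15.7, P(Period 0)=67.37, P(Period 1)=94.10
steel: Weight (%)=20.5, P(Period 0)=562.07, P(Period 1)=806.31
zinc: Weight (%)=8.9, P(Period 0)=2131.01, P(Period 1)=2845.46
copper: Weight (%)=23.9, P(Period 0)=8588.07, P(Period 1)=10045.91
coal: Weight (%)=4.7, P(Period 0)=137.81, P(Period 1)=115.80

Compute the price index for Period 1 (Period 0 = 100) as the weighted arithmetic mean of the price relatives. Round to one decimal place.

aluminium: 26.3 × (1805.42/2182.14) = 26.3 × 0.827362 = 21.7596
crude oil: 15.7 × (94.10/67.37) = 15.7 × 1.396764 = 21.9292
steel: 20.5 × (806.31/562.07) = 20.5 × 1.434537 = 29.4080
zinc: 8.9 × (2845.46/2131.01) = 8.9 × 1.335264 = 11.8838
copper: 23.9 × (10045.91/8588.07) = 23.9 × 1.169752 = 27.9571
coal: 4.7 × (115.80/137.81) = 4.7 × 0.840287 = 3.9494
Index = Σ wᵢ·(p₁ᵢ/p₀ᵢ) = 21.7596 + 21.9292 + 29.4080 + 11.8838 + 27.9571 + 3.9494 = 116.8871

116.9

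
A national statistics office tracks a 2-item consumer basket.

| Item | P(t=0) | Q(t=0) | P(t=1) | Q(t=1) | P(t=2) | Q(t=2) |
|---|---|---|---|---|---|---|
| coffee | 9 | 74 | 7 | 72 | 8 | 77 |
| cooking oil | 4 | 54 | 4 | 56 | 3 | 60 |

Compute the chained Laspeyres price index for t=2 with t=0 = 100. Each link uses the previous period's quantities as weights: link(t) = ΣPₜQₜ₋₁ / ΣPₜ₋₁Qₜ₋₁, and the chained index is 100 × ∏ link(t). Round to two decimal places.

Link t=0→t=1:
ΣP(t=1)Q(t=0) = 7×74 + 4×54 = 518 + 216 = 734
ΣP(t=0)Q(t=0) = 9×74 + 4×54 = 666 + 216 = 882
link = 734/882 = 0.832200
Link t=1→t=2:
ΣP(t=2)Q(t=1) = 8×72 + 3×56 = 576 + 168 = 744
ΣP(t=1)Q(t=1) = 7×72 + 4×56 = 504 + 224 = 728
link = 744/728 = 1.021978
Chained index = 100 × 0.832200 × 1.021978 = 85.0490

85.05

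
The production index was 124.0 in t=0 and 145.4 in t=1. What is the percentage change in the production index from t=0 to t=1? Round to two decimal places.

Change = (145.4 − 124.0) / 124.0 × 100
       = 21.4 / 124.0 × 100 = 17.2581%

17.26%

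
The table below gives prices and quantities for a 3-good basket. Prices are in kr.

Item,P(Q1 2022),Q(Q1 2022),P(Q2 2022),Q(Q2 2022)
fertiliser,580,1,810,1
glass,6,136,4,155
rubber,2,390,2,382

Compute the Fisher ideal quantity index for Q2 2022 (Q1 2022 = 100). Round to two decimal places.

Laspeyres component (base-period weights):
ΣP(Q1 2022)Q(Q2 2022) = 580×1 + 6×155 + 2×382 = 580 + 930 + 764 = 2274
ΣP(Q1 2022)Q(Q1 2022) = 580×1 + 6×136 + 2×390 = 580 + 816 + 780 = 2176
L = 2274 / 2176 × 100 = 104.5037
Paasche component (current-period weights):
ΣP(Q2 2022)Q(Q2 2022) = 810×1 + 4×155 + 2×382 = 810 + 620 + 764 = 2194
ΣP(Q2 2022)Q(Q1 2022) = 810×1 + 4×136 + 2×390 = 810 + 544 + 780 = 2134
P = 2194 / 2134 × 100 = 102.8116
Fisher = √(L × P) = √(104.5037 × 102.8116) = 103.6542

103.65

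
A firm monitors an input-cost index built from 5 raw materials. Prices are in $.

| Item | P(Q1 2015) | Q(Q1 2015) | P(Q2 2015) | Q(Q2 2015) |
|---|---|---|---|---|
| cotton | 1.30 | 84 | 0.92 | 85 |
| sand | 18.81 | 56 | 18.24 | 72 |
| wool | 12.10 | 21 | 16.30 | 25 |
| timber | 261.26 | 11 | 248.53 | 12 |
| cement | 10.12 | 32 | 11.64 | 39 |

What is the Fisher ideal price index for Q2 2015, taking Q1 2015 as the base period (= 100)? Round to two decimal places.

98.69

Laspeyres component (base-period weights):
ΣP(Q2 2015)Q(Q1 2015) = 0.92×84 + 18.24×56 + 16.30×21 + 248.53×11 + 11.64×32 = 77.28 + 1021.44 + 342.3 + 2733.83 + 372.48 = 4547.33
ΣP(Q1 2015)Q(Q1 2015) = 1.30×84 + 18.81×56 + 12.10×21 + 261.26×11 + 10.12×32 = 109.2 + 1053.36 + 254.1 + 2873.86 + 323.84 = 4614.36
L = 4547.33 / 4614.36 × 100 = 98.5474
Paasche component (current-period weights):
ΣP(Q2 2015)Q(Q2 2015) = 0.92×85 + 18.24×72 + 16.30×25 + 248.53×12 + 11.64×39 = 78.2 + 1313.28 + 407.5 + 2982.36 + 453.96 = 5235.3
ΣP(Q1 2015)Q(Q2 2015) = 1.30×85 + 18.81×72 + 12.10×25 + 261.26×12 + 10.12×39 = 110.5 + 1354.32 + 302.5 + 3135.12 + 394.68 = 5297.12
P = 5235.3 / 5297.12 × 100 = 98.8330
Fisher = √(L × P) = √(98.5474 × 98.8330) = 98.6901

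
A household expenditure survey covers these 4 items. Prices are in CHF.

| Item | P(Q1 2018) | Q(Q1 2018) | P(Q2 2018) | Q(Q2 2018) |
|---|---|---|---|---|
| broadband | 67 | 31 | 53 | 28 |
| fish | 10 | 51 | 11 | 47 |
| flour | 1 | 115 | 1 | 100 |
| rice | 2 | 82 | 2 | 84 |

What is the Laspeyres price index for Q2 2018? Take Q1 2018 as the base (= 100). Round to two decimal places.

86.64

Laspeyres price index uses base-period quantities as weights.
ΣP(Q2 2018)·Q(Q1 2018) = 53×31 + 11×51 + 1×115 + 2×82 = 1643 + 561 + 115 + 164 = 2483
ΣP(Q1 2018)·Q(Q1 2018) = 67×31 + 10×51 + 1×115 + 2×82 = 2077 + 510 + 115 + 164 = 2866
Index = 2483 / 2866 × 100 = 86.6364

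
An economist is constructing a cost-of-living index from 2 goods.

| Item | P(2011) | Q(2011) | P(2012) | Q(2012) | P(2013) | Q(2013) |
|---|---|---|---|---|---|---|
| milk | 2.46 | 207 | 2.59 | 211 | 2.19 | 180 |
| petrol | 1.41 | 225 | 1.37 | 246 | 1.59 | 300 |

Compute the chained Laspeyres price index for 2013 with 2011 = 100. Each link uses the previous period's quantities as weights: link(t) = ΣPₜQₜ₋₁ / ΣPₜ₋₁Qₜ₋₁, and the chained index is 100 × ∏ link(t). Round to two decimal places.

Link 2011→2012:
ΣP(2012)Q(2011) = 2.59×207 + 1.37×225 = 536.13 + 308.25 = 844.38
ΣP(2011)Q(2011) = 2.46×207 + 1.41×225 = 509.22 + 317.25 = 826.47
link = 844.38/826.47 = 1.021670
Link 2012→2013:
ΣP(2013)Q(2012) = 2.19×211 + 1.59×246 = 462.09 + 391.14 = 853.23
ΣP(2012)Q(2012) = 2.59×211 + 1.37×246 = 546.49 + 337.02 = 883.51
link = 853.23/883.51 = 0.965728
Chained index = 100 × 1.021670 × 0.965728 = 98.6655

98.67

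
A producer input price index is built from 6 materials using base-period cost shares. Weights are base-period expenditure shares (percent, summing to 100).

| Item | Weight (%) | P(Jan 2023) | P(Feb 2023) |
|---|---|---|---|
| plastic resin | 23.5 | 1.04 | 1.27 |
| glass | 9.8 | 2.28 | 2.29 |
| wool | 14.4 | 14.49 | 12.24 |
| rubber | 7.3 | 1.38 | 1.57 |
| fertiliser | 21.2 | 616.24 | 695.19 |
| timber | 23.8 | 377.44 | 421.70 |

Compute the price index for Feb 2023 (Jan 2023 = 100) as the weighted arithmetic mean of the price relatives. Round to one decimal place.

109.5

plastic resin: 23.5 × (1.27/1.04) = 23.5 × 1.221154 = 28.6971
glass: 9.8 × (2.29/2.28) = 9.8 × 1.004386 = 9.8430
wool: 14.4 × (12.24/14.49) = 14.4 × 0.844720 = 12.1640
rubber: 7.3 × (1.57/1.38) = 7.3 × 1.137681 = 8.3051
fertiliser: 21.2 × (695.19/616.24) = 21.2 × 1.128116 = 23.9161
timber: 23.8 × (421.70/377.44) = 23.8 × 1.117264 = 26.5909
Index = Σ wᵢ·(p₁ᵢ/p₀ᵢ) = 28.6971 + 9.8430 + 12.1640 + 8.3051 + 23.9161 + 26.5909 = 109.5161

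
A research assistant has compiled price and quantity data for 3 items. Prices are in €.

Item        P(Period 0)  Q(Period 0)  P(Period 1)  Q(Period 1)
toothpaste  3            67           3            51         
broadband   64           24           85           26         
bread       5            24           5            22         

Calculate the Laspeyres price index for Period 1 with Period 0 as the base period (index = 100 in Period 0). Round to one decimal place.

127.1

Laspeyres price index uses base-period quantities as weights.
ΣP(Period 1)·Q(Period 0) = 3×67 + 85×24 + 5×24 = 201 + 2040 + 120 = 2361
ΣP(Period 0)·Q(Period 0) = 3×67 + 64×24 + 5×24 = 201 + 1536 + 120 = 1857
Index = 2361 / 1857 × 100 = 127.1405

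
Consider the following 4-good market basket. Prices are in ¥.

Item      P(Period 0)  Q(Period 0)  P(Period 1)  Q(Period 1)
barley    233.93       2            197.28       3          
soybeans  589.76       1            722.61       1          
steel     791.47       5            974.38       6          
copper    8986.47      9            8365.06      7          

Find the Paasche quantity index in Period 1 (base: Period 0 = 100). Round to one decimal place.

80.9

Paasche quantity index uses current-period prices as weights.
ΣP(Period 1)·Q(Period 1) = 197.28×3 + 722.61×1 + 974.38×6 + 8365.06×7 = 591.84 + 722.61 + 5846.28 + 58555.42 = 65716.15
ΣP(Period 1)·Q(Period 0) = 197.28×2 + 722.61×1 + 974.38×5 + 8365.06×9 = 394.56 + 722.61 + 4871.9 + 75285.54 = 81274.61
Index = 65716.15 / 81274.61 × 100 = 80.8569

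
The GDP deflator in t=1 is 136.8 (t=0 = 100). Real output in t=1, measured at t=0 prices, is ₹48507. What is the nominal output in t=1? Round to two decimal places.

Nominal = Real × (Index/100) = 48507 × (136.8/100)
        = 48507 × 1.368 = 66357.5760

66357.58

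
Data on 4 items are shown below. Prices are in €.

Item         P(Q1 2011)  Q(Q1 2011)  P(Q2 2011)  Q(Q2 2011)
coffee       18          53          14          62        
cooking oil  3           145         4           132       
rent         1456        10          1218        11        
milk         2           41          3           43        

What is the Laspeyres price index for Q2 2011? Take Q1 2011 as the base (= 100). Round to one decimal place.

85.0

Laspeyres price index uses base-period quantities as weights.
ΣP(Q2 2011)·Q(Q1 2011) = 14×53 + 4×145 + 1218×10 + 3×41 = 742 + 580 + 12180 + 123 = 13625
ΣP(Q1 2011)·Q(Q1 2011) = 18×53 + 3×145 + 1456×10 + 2×41 = 954 + 435 + 14560 + 82 = 16031
Index = 13625 / 16031 × 100 = 84.9916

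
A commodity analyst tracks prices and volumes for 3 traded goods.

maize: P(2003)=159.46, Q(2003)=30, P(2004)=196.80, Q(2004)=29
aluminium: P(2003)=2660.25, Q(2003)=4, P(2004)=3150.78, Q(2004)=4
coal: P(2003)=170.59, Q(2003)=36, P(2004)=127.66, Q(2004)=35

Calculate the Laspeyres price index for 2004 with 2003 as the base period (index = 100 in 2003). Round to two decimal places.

107.13

Laspeyres price index uses base-period quantities as weights.
ΣP(2004)·Q(2003) = 196.80×30 + 3150.78×4 + 127.66×36 = 5904 + 12603.12 + 4595.76 = 23102.88
ΣP(2003)·Q(2003) = 159.46×30 + 2660.25×4 + 170.59×36 = 4783.8 + 10641 + 6141.24 = 21566.04
Index = 23102.88 / 21566.04 × 100 = 107.1262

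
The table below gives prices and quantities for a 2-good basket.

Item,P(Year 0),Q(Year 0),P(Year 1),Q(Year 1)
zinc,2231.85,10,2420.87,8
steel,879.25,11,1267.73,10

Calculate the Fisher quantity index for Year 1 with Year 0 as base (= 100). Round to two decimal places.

83.64

Laspeyres component (base-period weights):
ΣP(Year 0)Q(Year 1) = 2231.85×8 + 879.25×10 = 17854.8 + 8792.5 = 26647.3
ΣP(Year 0)Q(Year 0) = 2231.85×10 + 879.25×11 = 22318.5 + 9671.75 = 31990.25
L = 26647.3 / 31990.25 × 100 = 83.2982
Paasche component (current-period weights):
ΣP(Year 1)Q(Year 1) = 2420.87×8 + 1267.73×10 = 19366.96 + 12677.3 = 32044.26
ΣP(Year 1)Q(Year 0) = 2420.87×10 + 1267.73×11 = 24208.7 + 13945.03 = 38153.73
P = 32044.26 / 38153.73 × 100 = 83.9872
Fisher = √(L × P) = √(83.2982 × 83.9872) = 83.6420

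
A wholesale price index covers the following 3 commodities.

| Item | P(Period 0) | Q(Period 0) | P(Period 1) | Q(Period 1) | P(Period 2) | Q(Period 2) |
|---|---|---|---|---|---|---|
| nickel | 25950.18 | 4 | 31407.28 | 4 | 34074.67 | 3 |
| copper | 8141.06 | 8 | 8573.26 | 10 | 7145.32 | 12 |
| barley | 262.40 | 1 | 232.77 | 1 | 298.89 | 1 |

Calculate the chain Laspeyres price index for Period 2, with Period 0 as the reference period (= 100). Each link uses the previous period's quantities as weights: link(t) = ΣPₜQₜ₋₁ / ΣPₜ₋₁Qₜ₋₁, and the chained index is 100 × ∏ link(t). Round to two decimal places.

Link Period 0→Period 1:
ΣP(Period 1)Q(Period 0) = 31407.28×4 + 8573.26×8 + 232.77×1 = 125629.12 + 68586.08 + 232.77 = 194447.97
ΣP(Period 0)Q(Period 0) = 25950.18×4 + 8141.06×8 + 262.40×1 = 103800.72 + 65128.48 + 262.4 = 169191.6
link = 194447.97/169191.6 = 1.149277
Link Period 1→Period 2:
ΣP(Period 2)Q(Period 1) = 34074.67×4 + 7145.32×10 + 298.89×1 = 136298.68 + 71453.2 + 298.89 = 208050.77
ΣP(Period 1)Q(Period 1) = 31407.28×4 + 8573.26×10 + 232.77×1 = 125629.12 + 85732.6 + 232.77 = 211594.49
link = 208050.77/211594.49 = 0.983252
Chained index = 100 × 1.149277 × 0.983252 = 113.0029

113.00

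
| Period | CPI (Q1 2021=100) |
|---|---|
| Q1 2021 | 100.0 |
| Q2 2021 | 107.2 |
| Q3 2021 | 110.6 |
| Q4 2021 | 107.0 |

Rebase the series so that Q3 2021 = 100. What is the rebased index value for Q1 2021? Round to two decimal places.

90.42

Rebased(Q1 2021) = 100.0 / 110.6 × 100 = 90.4159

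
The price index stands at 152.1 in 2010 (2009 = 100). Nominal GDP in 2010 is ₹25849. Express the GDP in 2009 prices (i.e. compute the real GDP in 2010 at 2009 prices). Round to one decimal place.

16994.7

Real = Nominal ÷ (Index/100) = 25849 ÷ (152.1/100)
     = 25849 ÷ 1.521 = 16994.7403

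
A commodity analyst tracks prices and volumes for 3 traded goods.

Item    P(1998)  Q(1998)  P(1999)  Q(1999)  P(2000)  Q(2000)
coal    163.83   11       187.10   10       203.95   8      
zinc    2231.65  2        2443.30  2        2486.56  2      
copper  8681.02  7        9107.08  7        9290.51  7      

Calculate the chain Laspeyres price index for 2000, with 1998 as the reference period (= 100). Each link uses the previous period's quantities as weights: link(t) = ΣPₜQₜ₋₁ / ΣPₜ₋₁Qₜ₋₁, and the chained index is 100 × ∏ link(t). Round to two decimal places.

Link 1998→1999:
ΣP(1999)Q(1998) = 187.10×11 + 2443.30×2 + 9107.08×7 = 2058.1 + 4886.6 + 63749.56 = 70694.26
ΣP(1998)Q(1998) = 163.83×11 + 2231.65×2 + 8681.02×7 = 1802.13 + 4463.3 + 60767.14 = 67032.57
link = 70694.26/67032.57 = 1.054626
Link 1999→2000:
ΣP(2000)Q(1999) = 203.95×10 + 2486.56×2 + 9290.51×7 = 2039.5 + 4973.12 + 65033.57 = 72046.19
ΣP(1999)Q(1999) = 187.10×10 + 2443.30×2 + 9107.08×7 = 1871 + 4886.6 + 63749.56 = 70507.16
link = 72046.19/70507.16 = 1.021828
Chained index = 100 × 1.054626 × 1.021828 = 107.7646

107.76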